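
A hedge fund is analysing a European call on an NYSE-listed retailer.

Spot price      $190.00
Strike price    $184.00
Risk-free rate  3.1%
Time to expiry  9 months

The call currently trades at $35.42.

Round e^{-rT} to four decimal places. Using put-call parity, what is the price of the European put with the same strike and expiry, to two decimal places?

$25.19

e^(−rT) = e^(−0.031·0.75) = 0.9770
Put-call parity: C − P = S − K·e^(−rT) = 190 − 184·0.9770 = 190 − 179.7680 = 10.2320
P = C − (C − P) = 35.42 − (10.2320) = 25.1880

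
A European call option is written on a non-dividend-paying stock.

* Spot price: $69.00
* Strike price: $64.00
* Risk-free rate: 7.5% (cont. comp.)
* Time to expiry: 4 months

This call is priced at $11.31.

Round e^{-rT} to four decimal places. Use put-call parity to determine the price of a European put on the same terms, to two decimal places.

$4.73

exp(−rT) = exp(−0.075·0.3333) = 0.9753
Put-call parity: C − P = S − K·e^(−rT) = 69 − 64·0.9753 = 69 − 62.4192 = 6.5808
P = C − (C − P) = 11.31 − (6.5808) = 4.7292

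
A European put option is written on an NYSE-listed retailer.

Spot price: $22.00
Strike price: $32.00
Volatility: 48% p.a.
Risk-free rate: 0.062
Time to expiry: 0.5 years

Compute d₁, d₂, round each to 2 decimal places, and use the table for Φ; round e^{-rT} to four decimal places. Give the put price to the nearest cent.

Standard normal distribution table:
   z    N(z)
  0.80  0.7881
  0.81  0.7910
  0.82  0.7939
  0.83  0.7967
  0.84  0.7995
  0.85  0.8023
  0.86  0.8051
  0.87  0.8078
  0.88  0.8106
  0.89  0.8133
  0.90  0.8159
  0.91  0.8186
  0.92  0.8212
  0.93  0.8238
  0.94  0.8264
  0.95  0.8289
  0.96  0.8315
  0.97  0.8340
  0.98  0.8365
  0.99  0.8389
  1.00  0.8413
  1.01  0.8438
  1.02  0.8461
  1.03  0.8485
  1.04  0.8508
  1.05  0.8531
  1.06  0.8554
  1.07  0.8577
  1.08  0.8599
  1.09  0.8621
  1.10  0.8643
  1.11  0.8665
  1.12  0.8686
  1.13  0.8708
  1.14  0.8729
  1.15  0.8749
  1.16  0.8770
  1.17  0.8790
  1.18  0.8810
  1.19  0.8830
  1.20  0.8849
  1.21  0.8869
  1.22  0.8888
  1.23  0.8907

σ√T = 0.48·√0.5 = 0.3394
d₁ = [ln(22/32) + (0.062 + 0.48²/2)·0.5] / 0.3394 = [-0.3747 + 0.0886] / 0.3394 = -0.8429 ≈ -0.84
d₂ = d₁ − σ√T = -0.8429 − 0.3394 = -1.1823 ≈ -1.18
exp(−rT) = exp(−0.062·0.5) = 0.9695
N(−d₂) = N(1.18) = 0.8810;  N(−d₁) = N(0.84) = 0.7995
P = 32·0.9695·0.8810 − 22·0.7995 = 27.3321 − 17.5890 = 9.7431

$9.74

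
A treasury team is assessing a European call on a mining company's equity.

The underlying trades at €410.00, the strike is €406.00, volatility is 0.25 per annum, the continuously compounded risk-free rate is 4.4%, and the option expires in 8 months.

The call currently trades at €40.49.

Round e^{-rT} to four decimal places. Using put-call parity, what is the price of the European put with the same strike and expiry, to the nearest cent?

e^(−rT) = e^(−0.044·0.6667) = 0.9711
Put-call parity: C − P = S − K·e^(−rT) = 410 − 406·0.9711 = 410 − 394.2666 = 15.7334
P = C − (C − P) = 40.49 − (15.7334) = 24.7566

€24.76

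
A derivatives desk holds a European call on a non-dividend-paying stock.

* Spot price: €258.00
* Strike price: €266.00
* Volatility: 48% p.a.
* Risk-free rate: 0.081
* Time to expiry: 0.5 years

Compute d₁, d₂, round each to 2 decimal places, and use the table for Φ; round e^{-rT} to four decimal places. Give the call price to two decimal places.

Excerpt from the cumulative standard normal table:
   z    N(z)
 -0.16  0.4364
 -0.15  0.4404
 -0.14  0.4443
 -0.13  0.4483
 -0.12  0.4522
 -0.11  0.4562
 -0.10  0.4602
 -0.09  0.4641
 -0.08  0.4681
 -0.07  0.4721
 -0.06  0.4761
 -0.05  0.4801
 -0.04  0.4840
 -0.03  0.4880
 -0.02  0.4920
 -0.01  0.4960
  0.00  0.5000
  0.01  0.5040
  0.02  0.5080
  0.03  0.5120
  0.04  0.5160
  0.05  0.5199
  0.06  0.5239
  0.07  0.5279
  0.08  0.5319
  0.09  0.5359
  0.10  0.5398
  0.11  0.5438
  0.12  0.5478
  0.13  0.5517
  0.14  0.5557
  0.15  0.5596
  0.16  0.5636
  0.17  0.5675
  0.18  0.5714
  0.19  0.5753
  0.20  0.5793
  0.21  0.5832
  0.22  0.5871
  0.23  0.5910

σ√T = 0.48 × 0.7071 = 0.3394
d₁ = [ln(258/266) + (0.081 + 0.48²/2)·0.5] / 0.3394 = [-0.0305 + 0.0981] / 0.3394 = 0.1991 which rounds to 0.20
d₂ = d₁ − σ√T = 0.1991 − 0.3394 = -0.1404 which rounds to -0.14
e^(−rT) = e^(−0.081·0.5) = 0.9603
C = 258·N(0.20) − 266·0.9603·N(-0.14) = 258·0.5793 − 266·0.9603·0.4443 = 149.4594 − 113.4919 = 35.9675

€35.97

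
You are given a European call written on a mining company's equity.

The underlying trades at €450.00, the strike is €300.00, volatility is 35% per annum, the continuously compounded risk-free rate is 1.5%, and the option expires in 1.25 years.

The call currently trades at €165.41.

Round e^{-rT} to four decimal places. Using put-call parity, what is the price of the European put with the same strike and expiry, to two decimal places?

€9.83

e^(−rT) = e^(−0.015·1.25) = 0.9814
Put-call parity: C − P = S − K·e^(−rT) = 450 − 300·0.9814 = 450 − 294.4200 = 155.5800
P = C − (C − P) = 165.41 − (155.5800) = 9.8300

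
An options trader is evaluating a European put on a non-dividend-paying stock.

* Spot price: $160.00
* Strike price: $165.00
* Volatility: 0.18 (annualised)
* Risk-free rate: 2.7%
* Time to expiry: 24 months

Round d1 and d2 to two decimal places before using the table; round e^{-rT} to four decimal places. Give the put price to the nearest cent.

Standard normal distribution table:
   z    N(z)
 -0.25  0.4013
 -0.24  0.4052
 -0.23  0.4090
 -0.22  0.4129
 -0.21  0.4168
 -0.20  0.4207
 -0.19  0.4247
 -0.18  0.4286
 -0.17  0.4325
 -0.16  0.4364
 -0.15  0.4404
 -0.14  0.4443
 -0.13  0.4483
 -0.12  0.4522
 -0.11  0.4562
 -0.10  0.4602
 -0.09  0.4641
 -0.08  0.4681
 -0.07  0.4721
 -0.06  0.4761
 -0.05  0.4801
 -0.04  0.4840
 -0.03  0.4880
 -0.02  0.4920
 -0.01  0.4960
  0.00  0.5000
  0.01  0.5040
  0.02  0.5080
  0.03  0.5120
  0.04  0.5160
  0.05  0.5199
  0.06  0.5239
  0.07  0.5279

T = 2;  σ√T = 0.2546
d₁ = [ln(160/165) + (0.027 + 0.18²/2)·2] / 0.2546 = [-0.0308 + 0.0864] / 0.2546 = 0.2185 ⇒ 0.22
d₂ = d₁ − σ√T = 0.2185 − 0.2546 = -0.0360 ⇒ -0.04
e^(−rT) = e^(−0.027·2) = 0.9474
N(−d₂) = N(0.04) = 0.5160;  N(−d₁) = N(-0.22) = 0.4129
P = 165·0.9474·0.5160 − 160·0.4129 = 80.6616 − 66.0640 = 14.5976

$14.60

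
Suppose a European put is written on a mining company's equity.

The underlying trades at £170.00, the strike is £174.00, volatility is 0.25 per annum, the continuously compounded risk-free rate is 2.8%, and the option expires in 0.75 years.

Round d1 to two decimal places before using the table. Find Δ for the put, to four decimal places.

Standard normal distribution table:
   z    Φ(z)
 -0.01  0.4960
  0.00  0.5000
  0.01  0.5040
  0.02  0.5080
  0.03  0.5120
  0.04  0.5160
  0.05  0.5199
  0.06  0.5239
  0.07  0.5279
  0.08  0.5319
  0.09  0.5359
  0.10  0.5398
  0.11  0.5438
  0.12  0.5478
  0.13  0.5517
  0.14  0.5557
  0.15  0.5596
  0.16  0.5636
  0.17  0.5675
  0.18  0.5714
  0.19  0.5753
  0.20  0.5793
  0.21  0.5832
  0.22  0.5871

-0.4602

σ√T = 0.25 × 0.8660 = 0.2165
d₁ = [ln(170/174) + (0.028 + 0.25²/2)·0.75] / 0.2165 = [-0.0233 + 0.0444] / 0.2165 = 0.0978 ≈ 0.10
N(d₁) = N(0.10) = 0.5398
Δ_put = N(d₁) − 1 = 0.5398 − 1 = -0.4602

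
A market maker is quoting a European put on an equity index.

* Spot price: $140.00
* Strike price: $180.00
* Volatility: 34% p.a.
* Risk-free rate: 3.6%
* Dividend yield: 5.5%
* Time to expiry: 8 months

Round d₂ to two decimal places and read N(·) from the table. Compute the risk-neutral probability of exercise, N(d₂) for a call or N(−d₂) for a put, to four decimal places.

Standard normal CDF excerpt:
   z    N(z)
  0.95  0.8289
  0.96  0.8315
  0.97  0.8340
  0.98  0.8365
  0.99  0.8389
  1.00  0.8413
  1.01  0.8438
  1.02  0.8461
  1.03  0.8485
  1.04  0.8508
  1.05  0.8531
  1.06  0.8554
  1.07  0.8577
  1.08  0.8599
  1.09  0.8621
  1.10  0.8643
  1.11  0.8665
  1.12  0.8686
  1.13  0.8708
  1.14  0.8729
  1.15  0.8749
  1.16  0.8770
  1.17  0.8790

T = 0.6667;  σ√T = 0.2776
d₁ = [ln(140/180) + (0.036 − 0.055 + 0.34²/2)·0.6667] / 0.2776 = [-0.2513 + 0.0259] / 0.2776 = -0.8121 ≈ -0.81
d₂ = d₁ − σ√T = -0.8121 − 0.2776 = -1.0897 ≈ -1.09
Pr(exercise) under Q = N(−d₂) = N(1.09) = 0.8621

0.8621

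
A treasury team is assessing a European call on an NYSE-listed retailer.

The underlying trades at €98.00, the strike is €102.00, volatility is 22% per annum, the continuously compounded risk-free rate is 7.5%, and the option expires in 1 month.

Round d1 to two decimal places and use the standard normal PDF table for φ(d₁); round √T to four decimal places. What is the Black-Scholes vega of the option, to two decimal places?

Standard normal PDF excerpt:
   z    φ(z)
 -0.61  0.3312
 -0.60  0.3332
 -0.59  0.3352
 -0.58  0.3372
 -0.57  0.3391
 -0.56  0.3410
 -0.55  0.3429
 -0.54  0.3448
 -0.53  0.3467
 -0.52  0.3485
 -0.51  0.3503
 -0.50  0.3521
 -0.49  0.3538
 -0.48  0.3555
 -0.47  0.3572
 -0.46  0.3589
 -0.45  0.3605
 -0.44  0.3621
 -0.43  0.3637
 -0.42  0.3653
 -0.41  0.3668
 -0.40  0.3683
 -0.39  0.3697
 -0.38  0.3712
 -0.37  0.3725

σ√T = 0.22·√0.08333 = 0.0635
d₁ = [ln(98/102) + (0.075 + ½·0.22²)·0.08333] / (σ√T) = (-0.0400 + 0.0083) / 0.0635 = -0.4998 → -0.50
√T = √0.08333 = 0.2887
φ(d₁) = φ(-0.50) = 0.3521
vega = S·φ(d₁)·√T = 98·0.3521·0.2887 = 9.9618
(Vega is the same for a European call and put with the same parameters.)

9.96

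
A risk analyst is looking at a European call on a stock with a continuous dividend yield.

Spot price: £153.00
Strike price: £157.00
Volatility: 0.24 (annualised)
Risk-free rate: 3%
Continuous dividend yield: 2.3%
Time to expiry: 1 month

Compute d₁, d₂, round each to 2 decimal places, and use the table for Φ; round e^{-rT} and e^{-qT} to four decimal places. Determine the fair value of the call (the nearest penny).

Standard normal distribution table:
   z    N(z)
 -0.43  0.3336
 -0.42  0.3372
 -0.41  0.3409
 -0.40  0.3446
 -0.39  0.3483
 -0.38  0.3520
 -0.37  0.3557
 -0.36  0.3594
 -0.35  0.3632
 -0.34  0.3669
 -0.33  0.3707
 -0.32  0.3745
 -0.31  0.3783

σ√T = 0.24·√0.08333 = 0.0693
d₁ = [ln(153/157) + (0.03 − 0.023 + 0.24²/2)·0.08333] / 0.0693 = [-0.0258 + 0.0030] / 0.0693 = -0.3294 ≈ -0.33
d₂ = d₁ − σ√T = -0.3294 − 0.0693 = -0.3987 ≈ -0.40
e^(−qT) = e^(−0.023·0.08333) = 0.9981;  e^(−rT) = e^(−0.03·0.08333) = 0.9975
N(d₁) = N(-0.33) = 0.3707;  N(d₂) = N(-0.40) = 0.3446
C = 153·0.9981·0.3707 − 157·0.9975·0.3446 = 56.6093 − 53.9669 = 2.6424

£2.64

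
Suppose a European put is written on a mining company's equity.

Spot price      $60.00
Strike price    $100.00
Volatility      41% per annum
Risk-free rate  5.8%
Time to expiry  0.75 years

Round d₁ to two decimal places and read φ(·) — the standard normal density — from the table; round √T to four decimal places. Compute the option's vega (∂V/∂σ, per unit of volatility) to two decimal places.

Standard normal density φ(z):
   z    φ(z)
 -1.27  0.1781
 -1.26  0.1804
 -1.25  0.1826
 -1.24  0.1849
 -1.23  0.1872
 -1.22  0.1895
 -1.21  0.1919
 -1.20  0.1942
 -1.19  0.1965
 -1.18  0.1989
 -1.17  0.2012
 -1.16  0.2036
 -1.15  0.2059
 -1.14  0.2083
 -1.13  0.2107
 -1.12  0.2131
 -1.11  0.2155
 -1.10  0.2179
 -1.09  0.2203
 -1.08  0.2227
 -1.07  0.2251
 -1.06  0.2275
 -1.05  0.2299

σ√T = 0.41 × 0.8660 = 0.3551
d₁ = [ln(60/100) + (0.058 + 0.41²/2)·0.75] / 0.3551 = [-0.5108 + 0.1065] / 0.3551 = -1.1386 ≈ -1.14
√T = √0.75 = 0.8660
φ(d₁) = φ(-1.14) = 0.2083
vega = S·φ(d₁)·√T = 60·0.2083·0.8660 = 10.8233

10.82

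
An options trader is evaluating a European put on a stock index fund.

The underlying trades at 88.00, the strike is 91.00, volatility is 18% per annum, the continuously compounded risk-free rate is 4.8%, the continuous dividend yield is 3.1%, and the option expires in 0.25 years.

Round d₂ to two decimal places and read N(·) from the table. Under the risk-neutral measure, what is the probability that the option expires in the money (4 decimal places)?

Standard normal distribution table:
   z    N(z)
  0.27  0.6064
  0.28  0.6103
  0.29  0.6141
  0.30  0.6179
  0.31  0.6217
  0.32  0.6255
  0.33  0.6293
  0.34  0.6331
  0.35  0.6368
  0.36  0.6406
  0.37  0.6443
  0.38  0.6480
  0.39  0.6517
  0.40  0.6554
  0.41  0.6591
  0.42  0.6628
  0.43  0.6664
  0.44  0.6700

T = 0.25;  σ√T = 0.0900
ln(S/K) + (r − q + σ²/2)T = ln(88/91) + (0.048 − 0.031 + 0.18²/2)·0.25 = -0.0335 + 0.0083 = -0.0252
d₁ = -0.0252 / 0.0900 = -0.2803 ≈ -0.28
d₂ = d₁ − σ√T = -0.2803 − 0.0900 = -0.3703 ≈ -0.37
Pr(exercise) under Q = N(−d₂) = N(0.37) = 0.6443

0.6443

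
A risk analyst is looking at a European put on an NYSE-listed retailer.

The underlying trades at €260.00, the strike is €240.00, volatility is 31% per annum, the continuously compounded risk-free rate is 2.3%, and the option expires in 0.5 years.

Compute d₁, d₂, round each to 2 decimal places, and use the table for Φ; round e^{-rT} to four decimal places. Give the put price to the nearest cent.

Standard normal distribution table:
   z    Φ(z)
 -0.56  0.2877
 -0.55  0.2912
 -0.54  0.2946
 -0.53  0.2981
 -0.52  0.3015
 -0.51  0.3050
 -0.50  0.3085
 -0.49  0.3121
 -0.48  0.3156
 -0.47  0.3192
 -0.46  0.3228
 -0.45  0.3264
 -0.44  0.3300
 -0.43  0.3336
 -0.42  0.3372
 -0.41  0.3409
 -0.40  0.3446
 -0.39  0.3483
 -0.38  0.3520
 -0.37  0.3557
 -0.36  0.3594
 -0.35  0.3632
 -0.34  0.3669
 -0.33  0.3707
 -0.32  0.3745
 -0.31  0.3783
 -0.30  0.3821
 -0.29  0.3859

€12.25

σ√T = 0.31 × 0.7071 = 0.2192
d₁ = [ln(260/240) + (0.023 + 0.31²/2)·0.5] / 0.2192 = [0.0800 + 0.0355] / 0.2192 = 0.5272 → 0.53
d₂ = d₁ − σ√T = 0.5272 − 0.2192 = 0.3080 → 0.31
exp(−rT) = exp(−0.023·0.5) = 0.9886
P = 240·0.9886·N(-0.31) − 260·N(-0.53) = 240·0.9886·0.3783 − 260·0.2981 = 89.7570 − 77.5060 = 12.2510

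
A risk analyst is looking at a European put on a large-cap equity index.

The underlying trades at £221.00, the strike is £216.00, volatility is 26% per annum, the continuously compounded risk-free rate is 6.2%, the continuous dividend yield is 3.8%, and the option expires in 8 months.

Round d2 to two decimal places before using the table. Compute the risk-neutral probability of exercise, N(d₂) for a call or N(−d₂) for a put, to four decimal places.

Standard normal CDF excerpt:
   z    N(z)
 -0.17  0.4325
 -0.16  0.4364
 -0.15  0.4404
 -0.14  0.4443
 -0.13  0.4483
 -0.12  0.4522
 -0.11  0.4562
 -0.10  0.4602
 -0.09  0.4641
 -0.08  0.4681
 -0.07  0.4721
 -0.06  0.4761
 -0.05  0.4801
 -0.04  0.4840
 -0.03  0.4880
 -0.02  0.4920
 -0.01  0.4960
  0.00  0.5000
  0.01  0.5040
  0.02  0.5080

σ√T = 0.26 × 0.8165 = 0.2123
ln(S/K) + (r − q + σ²/2)T = ln(221/216) + (0.062 − 0.038 + 0.26²/2)·0.6667 = 0.0229 + 0.0385 = 0.0614
d₁ = 0.0614 / 0.2123 = 0.2893 which rounds to 0.29
d₂ = d₁ − σ√T = 0.2893 − 0.2123 = 0.0770 which rounds to 0.08
Risk-neutral Pr[S_T < K] = N(−d₂) = N(-0.08) = 0.4681

0.4681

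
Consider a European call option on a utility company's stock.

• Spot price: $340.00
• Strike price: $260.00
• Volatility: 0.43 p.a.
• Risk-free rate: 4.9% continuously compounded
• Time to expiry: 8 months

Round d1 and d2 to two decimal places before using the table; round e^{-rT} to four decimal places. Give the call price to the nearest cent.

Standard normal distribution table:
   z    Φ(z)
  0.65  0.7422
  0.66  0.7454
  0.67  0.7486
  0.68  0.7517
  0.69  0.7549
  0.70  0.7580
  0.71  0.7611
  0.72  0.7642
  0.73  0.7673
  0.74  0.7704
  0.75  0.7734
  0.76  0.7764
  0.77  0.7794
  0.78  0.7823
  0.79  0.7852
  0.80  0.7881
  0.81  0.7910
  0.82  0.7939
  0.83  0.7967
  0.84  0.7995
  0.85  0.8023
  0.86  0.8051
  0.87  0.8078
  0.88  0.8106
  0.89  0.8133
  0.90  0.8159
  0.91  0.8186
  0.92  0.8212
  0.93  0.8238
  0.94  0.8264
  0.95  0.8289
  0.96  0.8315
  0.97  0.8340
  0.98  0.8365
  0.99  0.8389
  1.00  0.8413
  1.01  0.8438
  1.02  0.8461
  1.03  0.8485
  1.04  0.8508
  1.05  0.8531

$99.32

T = 0.6667;  σ√T = 0.3511
d₁ = [ln(340/260) + (0.049 + 0.43²/2)·0.6667] / 0.3511 = [0.2683 + 0.0943] / 0.3511 = 1.0327 → 1.03
d₂ = d₁ − σ√T = 1.0327 − 0.3511 = 0.6816 → 0.68
e^(−rT) = e^(−0.049·0.6667) = 0.9679
N(d₁) = N(1.03) = 0.8485;  N(d₂) = N(0.68) = 0.7517
C = 340·0.8485 − 260·0.9679·0.7517 = 288.4900 − 189.1683 = 99.3217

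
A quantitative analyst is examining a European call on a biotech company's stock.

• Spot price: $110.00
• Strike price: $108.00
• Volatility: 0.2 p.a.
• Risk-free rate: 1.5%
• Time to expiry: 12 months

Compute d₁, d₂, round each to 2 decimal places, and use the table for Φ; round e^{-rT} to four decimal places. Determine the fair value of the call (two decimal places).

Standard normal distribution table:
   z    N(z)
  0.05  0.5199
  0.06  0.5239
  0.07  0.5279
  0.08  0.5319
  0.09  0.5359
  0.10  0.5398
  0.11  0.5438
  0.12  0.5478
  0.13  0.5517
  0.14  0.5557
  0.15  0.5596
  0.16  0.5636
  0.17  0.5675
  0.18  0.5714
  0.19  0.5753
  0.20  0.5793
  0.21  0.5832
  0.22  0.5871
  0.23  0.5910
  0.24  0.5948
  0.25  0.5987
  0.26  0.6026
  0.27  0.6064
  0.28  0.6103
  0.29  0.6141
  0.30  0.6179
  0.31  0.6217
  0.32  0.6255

σ√T = 0.2·√1 = 0.2000
d₁ = [ln(110/108) + (0.015 + 0.2²/2)·1] / 0.2000 = [0.0183 + 0.0350] / 0.2000 = 0.2667 ⇒ 0.27
d₂ = d₁ − σ√T = 0.2667 − 0.2000 = 0.0667 ⇒ 0.07
exp(−rT) = exp(−0.015·1) = 0.9851
C = 110·N(0.27) − 108·0.9851·N(0.07) = 110·0.6064 − 108·0.9851·0.5279 = 66.7040 − 56.1637 = 10.5403

$10.54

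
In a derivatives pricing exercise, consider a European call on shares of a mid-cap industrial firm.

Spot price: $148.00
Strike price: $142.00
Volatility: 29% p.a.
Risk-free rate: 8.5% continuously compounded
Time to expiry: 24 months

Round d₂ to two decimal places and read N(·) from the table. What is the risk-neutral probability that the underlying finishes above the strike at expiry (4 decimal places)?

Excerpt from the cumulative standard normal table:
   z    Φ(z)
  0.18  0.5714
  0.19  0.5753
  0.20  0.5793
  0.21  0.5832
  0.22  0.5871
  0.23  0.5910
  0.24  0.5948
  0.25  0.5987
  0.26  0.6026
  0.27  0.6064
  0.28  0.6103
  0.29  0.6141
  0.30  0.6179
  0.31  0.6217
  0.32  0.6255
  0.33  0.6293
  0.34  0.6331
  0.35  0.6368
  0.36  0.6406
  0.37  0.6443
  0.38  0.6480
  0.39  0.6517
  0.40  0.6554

0.6217

σ√T = 0.29·√2 = 0.4101
ln(S/K) + (r + σ²/2)T = ln(148/142) + (0.085 + 0.29²/2)·2 = 0.0414 + 0.2541 = 0.2955
d₁ = 0.2955 / 0.4101 = 0.7205 which rounds to 0.72
d₂ = d₁ − σ√T = 0.7205 − 0.4101 = 0.3104 which rounds to 0.31
Risk-neutral Pr[S_T > K] = N(d₂) = N(0.31) = 0.6217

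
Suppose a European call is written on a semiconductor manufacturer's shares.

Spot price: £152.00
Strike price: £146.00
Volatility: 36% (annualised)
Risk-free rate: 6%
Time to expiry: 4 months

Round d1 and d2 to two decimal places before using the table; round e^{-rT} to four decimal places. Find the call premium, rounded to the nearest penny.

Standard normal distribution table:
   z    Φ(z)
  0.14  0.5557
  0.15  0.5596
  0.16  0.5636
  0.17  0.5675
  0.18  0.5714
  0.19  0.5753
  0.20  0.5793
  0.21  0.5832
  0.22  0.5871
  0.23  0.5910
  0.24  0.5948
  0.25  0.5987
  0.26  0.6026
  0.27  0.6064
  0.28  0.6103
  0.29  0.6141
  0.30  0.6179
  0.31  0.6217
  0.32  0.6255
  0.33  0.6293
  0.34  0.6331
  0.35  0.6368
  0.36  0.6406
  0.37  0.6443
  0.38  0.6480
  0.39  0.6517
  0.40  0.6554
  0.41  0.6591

£16.73

σ√T = 0.36 × 0.5774 = 0.2078
d₁ = [ln(152/146) + (0.06 + ½·0.36²)·0.3333] / (σ√T) = (0.0403 + 0.0416) / 0.2078 = 0.3939 ≈ 0.39
d₂ = 0.3939 − 0.2078 = 0.1861 ≈ 0.19
exp(−rT) = exp(−0.06·0.3333) = 0.9802
N(d₁) = N(0.39) = 0.6517;  N(d₂) = N(0.19) = 0.5753
C = 152·0.6517 − 146·0.9802·0.5753 = 99.0584 − 82.3307 = 16.7277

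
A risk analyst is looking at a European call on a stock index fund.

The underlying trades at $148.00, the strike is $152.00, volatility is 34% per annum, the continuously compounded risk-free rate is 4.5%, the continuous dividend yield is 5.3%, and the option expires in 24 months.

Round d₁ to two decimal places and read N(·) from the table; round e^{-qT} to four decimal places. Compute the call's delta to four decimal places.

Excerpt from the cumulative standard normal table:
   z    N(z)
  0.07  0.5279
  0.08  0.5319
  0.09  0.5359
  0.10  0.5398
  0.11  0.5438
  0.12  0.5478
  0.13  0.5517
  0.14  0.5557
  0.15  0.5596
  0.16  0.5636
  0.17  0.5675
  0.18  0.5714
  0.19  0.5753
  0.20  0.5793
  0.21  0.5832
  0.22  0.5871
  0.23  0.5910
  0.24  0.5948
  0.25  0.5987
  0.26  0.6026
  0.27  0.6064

σ√T = 0.34 × 1.4142 = 0.4808
d₁ = [ln(148/152) + (0.045 − 0.053 + ½·0.34²)·2] / (σ√T) = (-0.0267 + 0.0996) / 0.4808 = 0.1517 → 0.15
N(d₁) = N(0.15) = 0.5596
Δ_call = exp(−qT)·N(d₁) = 0.8994·0.5596 = 0.5033

0.5033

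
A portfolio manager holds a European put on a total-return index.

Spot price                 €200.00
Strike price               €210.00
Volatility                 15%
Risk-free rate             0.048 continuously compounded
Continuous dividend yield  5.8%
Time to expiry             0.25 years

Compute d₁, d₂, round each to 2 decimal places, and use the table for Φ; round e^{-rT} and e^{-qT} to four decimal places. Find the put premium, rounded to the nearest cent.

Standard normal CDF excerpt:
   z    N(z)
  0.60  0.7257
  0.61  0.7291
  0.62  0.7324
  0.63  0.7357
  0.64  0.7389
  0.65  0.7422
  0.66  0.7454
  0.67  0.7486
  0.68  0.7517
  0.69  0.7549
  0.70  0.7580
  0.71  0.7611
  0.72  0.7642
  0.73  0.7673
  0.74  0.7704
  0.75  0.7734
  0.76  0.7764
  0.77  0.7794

€12.27

σ√T = 0.15 × 0.5000 = 0.0750
d₁ = [ln(200/210) + (0.048 − 0.058 + 0.15²/2)·0.25] / 0.0750 = [-0.0488 + 0.0003] / 0.0750 = -0.6464 ⇒ -0.65
d₂ = d₁ − σ√T = -0.6464 − 0.0750 = -0.7214 ⇒ -0.72
e^(−qT) = e^(−0.058·0.25) = 0.9856;  e^(−rT) = e^(−0.048·0.25) = 0.9881
N(−d₂) = N(0.72) = 0.7642;  N(−d₁) = N(0.65) = 0.7422
P = 210·0.9881·0.7642 − 200·0.9856·0.7422 = 158.5723 − 146.3025 = 12.2698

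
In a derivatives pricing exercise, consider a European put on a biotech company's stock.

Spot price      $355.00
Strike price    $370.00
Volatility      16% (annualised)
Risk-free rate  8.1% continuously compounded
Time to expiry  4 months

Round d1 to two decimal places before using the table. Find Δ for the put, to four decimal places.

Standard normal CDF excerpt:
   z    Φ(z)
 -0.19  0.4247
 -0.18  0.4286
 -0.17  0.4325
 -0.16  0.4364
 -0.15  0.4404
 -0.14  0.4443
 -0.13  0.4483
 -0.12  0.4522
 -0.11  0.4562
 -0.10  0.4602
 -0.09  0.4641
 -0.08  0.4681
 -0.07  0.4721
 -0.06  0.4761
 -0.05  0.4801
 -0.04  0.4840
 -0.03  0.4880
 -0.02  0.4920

-0.5438

σ√T = 0.16 × 0.5774 = 0.0924
d₁ = [ln(355/370) + (0.081 + 0.16²/2)·0.3333] / 0.0924 = [-0.0414 + 0.0313] / 0.0924 = -0.1095 ⇒ -0.11
N(d₁) = N(-0.11) = 0.4562
Δ_put = N(d₁) − 1 = 0.4562 − 1 = -0.5438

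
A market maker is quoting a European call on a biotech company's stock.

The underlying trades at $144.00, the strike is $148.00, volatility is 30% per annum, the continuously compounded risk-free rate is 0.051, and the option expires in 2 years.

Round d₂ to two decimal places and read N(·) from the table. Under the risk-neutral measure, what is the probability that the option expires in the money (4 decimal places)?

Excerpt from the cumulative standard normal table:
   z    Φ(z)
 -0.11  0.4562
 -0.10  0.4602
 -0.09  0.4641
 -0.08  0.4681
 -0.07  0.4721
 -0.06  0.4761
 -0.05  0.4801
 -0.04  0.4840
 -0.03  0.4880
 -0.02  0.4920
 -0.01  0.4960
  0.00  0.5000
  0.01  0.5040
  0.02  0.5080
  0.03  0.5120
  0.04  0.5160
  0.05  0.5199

0.4840

σ√T = 0.3·√2 = 0.4243
d₁ = [ln(144/148) + (0.051 + ½·0.3²)·2] / (σ√T) = (-0.0274 + 0.1920) / 0.4243 = 0.3880 ⇒ 0.39
d₂ = 0.3880 − 0.4243 = -0.0363 ⇒ -0.04
Pr(exercise) under Q = N(d₂) = 0.4840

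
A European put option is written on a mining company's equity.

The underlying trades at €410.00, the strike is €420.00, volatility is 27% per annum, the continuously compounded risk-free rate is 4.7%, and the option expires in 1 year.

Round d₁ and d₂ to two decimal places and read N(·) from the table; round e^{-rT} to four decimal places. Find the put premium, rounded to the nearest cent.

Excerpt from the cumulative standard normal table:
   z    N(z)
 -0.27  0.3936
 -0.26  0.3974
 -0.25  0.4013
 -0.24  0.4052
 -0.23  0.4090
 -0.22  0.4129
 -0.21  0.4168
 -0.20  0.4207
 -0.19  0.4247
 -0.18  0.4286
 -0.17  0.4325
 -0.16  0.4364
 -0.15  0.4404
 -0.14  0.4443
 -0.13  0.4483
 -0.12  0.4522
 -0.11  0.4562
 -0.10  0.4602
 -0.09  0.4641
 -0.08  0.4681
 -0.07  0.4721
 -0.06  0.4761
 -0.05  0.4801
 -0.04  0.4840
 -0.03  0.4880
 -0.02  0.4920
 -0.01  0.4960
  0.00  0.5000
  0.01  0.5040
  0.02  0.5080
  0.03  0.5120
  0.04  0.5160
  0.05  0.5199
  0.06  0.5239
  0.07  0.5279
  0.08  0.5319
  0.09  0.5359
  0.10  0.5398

€39.05

σ√T = 0.27 × 1.0000 = 0.2700
d₁ = [ln(410/420) + (0.047 + 0.27²/2)·1] / 0.2700 = [-0.0241 + 0.0834] / 0.2700 = 0.2198 ⇒ 0.22
d₂ = d₁ − σ√T = 0.2198 − 0.2700 = -0.0502 ⇒ -0.05
e^(−rT) = e^(−0.047·1) = 0.9541
P = 420·0.9541·N(0.05) − 410·N(-0.22) = 420·0.9541·0.5199 − 410·0.4129 = 208.3354 − 169.2890 = 39.0464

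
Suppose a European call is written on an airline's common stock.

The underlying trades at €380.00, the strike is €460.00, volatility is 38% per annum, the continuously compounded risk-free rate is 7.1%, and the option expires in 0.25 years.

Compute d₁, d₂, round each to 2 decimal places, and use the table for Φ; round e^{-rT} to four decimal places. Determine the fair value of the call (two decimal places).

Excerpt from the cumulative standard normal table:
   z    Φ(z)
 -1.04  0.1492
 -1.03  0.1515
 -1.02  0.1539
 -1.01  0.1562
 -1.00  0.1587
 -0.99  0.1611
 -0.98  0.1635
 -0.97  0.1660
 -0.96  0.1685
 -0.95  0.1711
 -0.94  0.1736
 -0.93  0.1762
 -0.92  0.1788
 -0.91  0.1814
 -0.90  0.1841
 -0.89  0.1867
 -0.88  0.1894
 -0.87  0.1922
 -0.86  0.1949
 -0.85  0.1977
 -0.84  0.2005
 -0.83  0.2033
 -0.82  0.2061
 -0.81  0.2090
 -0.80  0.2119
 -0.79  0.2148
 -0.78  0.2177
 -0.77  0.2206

T = 0.25;  σ√T = 0.1900
d₁ = [ln(380/460) + (0.071 + 0.38²/2)·0.25] / 0.1900 = [-0.1911 + 0.0358] / 0.1900 = -0.8171 ⇒ -0.82
d₂ = d₁ − σ√T = -0.8171 − 0.1900 = -1.0071 ⇒ -1.01
e^(−rT) = e^(−0.071·0.25) = 0.9824
N(d₁) = N(-0.82) = 0.2061;  N(d₂) = N(-1.01) = 0.1562
C = 380·0.2061 − 460·0.9824·0.1562 = 78.3180 − 70.5874 = 7.7306

€7.73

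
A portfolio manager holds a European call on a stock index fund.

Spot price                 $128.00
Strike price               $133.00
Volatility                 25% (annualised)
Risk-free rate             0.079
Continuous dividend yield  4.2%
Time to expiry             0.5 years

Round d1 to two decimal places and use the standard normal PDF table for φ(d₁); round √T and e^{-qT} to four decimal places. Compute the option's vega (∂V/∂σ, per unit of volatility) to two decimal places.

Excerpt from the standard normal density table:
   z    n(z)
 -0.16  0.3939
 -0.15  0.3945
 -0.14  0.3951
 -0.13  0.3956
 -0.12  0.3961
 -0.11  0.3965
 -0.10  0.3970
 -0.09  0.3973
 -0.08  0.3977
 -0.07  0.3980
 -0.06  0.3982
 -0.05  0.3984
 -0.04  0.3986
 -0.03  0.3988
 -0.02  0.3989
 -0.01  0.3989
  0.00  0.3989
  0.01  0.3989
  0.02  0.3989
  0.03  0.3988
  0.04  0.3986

σ√T = 0.25·√0.5 = 0.1768
d₁ = [ln(128/133) + (0.079 − 0.042 + ½·0.25²)·0.5] / (σ√T) = (-0.0383 + 0.0341) / 0.1768 = -0.0237 → -0.02
√T = √0.5 = 0.7071
φ(d₁) = φ(-0.02) = 0.3989
e^(−qT) = e^(−0.042·0.5) = 0.9792
vega = S·e^(−qT)·φ(d₁)·√T = 128·0.9792·0.3989·0.7071 = 35.3530

35.35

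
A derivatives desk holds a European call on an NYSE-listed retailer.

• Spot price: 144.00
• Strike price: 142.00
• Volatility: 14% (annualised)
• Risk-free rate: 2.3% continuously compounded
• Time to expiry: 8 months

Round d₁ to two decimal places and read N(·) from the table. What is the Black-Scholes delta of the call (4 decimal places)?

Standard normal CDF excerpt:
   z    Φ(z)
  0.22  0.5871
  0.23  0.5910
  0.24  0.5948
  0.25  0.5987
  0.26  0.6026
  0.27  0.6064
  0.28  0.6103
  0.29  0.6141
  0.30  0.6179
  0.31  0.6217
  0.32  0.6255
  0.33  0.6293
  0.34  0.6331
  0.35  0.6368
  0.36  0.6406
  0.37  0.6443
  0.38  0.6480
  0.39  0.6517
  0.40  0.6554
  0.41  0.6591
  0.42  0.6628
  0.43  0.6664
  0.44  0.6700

0.6217

σ√T = 0.14·√0.6667 = 0.1143
d₁ = [ln(144/142) + (0.023 + 0.14²/2)·0.6667] / 0.1143 = [0.0140 + 0.0219] / 0.1143 = 0.3136 which rounds to 0.31
N(d₁) = N(0.31) = 0.6217
Δ_call = N(d₁) = 0.6217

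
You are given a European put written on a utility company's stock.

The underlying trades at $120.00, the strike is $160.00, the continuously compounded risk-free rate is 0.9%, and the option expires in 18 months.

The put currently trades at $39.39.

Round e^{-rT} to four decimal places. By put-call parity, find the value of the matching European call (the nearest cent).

exp(−rT) = exp(−0.009·1.5) = 0.9866
Put-call parity: C − P = S − K·e^(−rT) = 120 − 160·0.9866 = 120 − 157.8560 = -37.8560
C = P + (C − P) = 39.39 + (-37.8560) = 1.5340

$1.53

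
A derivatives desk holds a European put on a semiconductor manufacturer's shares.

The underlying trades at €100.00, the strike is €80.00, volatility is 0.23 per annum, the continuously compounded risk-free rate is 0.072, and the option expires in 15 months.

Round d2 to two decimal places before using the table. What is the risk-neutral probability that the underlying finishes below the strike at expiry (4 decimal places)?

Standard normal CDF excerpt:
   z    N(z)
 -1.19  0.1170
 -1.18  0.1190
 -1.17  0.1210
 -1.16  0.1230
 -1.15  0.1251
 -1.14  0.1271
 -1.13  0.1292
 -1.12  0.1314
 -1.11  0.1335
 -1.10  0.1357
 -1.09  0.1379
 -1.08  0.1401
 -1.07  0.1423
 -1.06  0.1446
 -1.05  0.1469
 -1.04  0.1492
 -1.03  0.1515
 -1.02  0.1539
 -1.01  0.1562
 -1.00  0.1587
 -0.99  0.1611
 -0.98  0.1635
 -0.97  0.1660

0.1379

σ√T = 0.23 × 1.1180 = 0.2571
d₁ = [ln(100/80) + (0.072 + 0.23²/2)·1.25] / 0.2571 = [0.2231 + 0.1231] / 0.2571 = 1.3463 ≈ 1.35
d₂ = d₁ − σ√T = 1.3463 − 0.2571 = 1.0892 ≈ 1.09
Pr(exercise) under Q = N(−d₂) = N(-1.09) = 0.1379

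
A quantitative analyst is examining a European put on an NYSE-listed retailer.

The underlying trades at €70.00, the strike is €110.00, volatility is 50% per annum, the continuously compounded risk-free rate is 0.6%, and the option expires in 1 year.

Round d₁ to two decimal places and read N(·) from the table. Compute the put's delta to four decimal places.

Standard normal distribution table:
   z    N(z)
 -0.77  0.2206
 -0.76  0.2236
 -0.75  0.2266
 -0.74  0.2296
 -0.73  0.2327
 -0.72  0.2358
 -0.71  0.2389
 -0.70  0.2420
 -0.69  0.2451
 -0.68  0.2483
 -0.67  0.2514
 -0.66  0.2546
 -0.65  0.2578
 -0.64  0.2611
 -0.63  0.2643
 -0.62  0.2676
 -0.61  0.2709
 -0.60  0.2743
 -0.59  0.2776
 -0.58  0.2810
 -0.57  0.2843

-0.7389

T = 1;  σ√T = 0.5000
d₁ = [ln(70/110) + (0.006 + 0.5²/2)·1] / 0.5000 = [-0.4520 + 0.1310] / 0.5000 = -0.6420 ⇒ -0.64
N(d₁) = N(-0.64) = 0.2611
Δ_put = N(d₁) − 1 = 0.2611 − 1 = -0.7389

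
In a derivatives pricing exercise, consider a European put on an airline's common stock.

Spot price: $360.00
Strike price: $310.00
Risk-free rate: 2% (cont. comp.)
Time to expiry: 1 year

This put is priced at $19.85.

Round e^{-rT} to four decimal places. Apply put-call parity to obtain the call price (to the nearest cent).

e^(−rT) = e^(−0.02·1) = 0.9802
Put-call parity: C − P = S − K·e^(−rT) = 360 − 310·0.9802 = 360 − 303.8620 = 56.1380
C = P + (C − P) = 19.85 + (56.1380) = 75.9880

$75.99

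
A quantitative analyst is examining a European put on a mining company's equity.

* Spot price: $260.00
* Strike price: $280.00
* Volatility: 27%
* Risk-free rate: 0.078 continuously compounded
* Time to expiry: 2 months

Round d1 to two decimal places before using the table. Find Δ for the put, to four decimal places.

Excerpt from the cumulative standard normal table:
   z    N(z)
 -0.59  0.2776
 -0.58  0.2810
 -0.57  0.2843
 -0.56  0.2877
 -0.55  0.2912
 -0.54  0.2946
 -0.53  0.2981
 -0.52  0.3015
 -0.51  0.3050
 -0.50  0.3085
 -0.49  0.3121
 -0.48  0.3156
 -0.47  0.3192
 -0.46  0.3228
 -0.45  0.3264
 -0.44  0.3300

σ√T = 0.27 × 0.4082 = 0.1102
ln(S/K) + (r + σ²/2)T = ln(260/280) + (0.078 + 0.27²/2)·0.1667 = -0.0741 + 0.0191 = -0.0550
d₁ = -0.0550 / 0.1102 = -0.4993 ≈ -0.50
N(d₁) = N(-0.50) = 0.3085
Δ_put = N(d₁) − 1 = 0.3085 − 1 = -0.6915

-0.6915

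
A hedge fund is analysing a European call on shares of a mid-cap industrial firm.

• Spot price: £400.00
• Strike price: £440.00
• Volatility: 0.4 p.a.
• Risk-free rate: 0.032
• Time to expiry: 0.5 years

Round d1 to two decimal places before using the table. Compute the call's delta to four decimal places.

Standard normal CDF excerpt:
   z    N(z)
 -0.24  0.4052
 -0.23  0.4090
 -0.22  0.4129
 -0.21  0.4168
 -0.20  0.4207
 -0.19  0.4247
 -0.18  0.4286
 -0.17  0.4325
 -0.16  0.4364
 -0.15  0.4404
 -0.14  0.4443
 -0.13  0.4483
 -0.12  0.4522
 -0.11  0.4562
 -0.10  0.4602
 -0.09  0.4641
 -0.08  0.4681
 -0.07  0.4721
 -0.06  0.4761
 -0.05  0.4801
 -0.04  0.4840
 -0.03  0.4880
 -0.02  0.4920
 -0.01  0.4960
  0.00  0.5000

σ√T = 0.4·√0.5 = 0.2828
d₁ = [ln(400/440) + (0.032 + 0.4²/2)·0.5] / 0.2828 = [-0.0953 + 0.0560] / 0.2828 = -0.1390 ≈ -0.14
N(d₁) = N(-0.14) = 0.4443
Δ_call = N(d₁) = 0.4443

0.4443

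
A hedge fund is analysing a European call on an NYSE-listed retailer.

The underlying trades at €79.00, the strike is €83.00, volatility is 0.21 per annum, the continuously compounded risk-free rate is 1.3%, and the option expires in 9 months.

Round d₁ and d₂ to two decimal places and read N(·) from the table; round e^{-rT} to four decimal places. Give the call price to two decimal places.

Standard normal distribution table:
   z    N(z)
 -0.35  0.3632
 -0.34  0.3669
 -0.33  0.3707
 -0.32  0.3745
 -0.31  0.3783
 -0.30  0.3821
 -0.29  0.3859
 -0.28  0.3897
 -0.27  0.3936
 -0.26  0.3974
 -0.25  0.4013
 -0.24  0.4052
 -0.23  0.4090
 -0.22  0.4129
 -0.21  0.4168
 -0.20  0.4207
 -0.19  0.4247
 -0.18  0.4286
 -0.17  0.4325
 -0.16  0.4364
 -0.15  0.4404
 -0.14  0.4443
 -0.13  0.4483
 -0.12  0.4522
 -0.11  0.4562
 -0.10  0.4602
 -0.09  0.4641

€4.32

T = 0.75;  σ√T = 0.1819
d₁ = [ln(79/83) + (0.013 + ½·0.21²)·0.75] / (σ√T) = (-0.0494 + 0.0263) / 0.1819 = -0.1270 ≈ -0.13
d₂ = -0.1270 − 0.1819 = -0.3089 ≈ -0.31
e^(−rT) = e^(−0.013·0.75) = 0.9903
N(d₁) = N(-0.13) = 0.4483;  N(d₂) = N(-0.31) = 0.3783
C = 79·0.4483 − 83·0.9903·0.3783 = 35.4157 − 31.0943 = 4.3214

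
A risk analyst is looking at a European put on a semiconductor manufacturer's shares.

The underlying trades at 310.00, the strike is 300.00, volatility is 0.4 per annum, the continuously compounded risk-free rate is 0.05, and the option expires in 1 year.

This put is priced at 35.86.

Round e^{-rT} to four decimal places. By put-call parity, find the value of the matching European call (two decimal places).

60.50

exp(−rT) = exp(−0.05·1) = 0.9512
Put-call parity: C − P = S − K·e^(−rT) = 310 − 300·0.9512 = 310 − 285.3600 = 24.6400
C = P + (C − P) = 35.86 + (24.6400) = 60.5000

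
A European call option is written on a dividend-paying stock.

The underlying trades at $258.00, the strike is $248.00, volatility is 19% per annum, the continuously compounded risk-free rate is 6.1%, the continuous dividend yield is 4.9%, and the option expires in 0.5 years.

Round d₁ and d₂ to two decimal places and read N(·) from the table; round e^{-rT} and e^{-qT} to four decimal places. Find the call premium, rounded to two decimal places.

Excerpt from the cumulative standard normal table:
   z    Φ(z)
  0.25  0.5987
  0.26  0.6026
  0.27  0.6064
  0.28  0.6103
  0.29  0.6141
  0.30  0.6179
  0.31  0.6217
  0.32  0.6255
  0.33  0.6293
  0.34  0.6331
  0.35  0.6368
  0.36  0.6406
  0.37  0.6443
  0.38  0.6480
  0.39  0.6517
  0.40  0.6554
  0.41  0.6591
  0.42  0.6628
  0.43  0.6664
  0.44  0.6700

T = 0.5;  σ√T = 0.1344
d₁ = [ln(258/248) + (0.061 − 0.049 + 0.19²/2)·0.5] / 0.1344 = [0.0395 + 0.0150] / 0.1344 = 0.4061 which rounds to 0.41
d₂ = d₁ − σ√T = 0.4061 − 0.1344 = 0.2717 which rounds to 0.27
exp(−qT) = exp(−0.049·0.5) = 0.9758;  exp(−rT) = exp(−0.061·0.5) = 0.9700
N(d₁) = N(0.41) = 0.6591;  N(d₂) = N(0.27) = 0.6064
C = 258·0.9758·0.6591 − 248·0.9700·0.6064 = 165.9326 − 145.8756 = 20.0571

$20.06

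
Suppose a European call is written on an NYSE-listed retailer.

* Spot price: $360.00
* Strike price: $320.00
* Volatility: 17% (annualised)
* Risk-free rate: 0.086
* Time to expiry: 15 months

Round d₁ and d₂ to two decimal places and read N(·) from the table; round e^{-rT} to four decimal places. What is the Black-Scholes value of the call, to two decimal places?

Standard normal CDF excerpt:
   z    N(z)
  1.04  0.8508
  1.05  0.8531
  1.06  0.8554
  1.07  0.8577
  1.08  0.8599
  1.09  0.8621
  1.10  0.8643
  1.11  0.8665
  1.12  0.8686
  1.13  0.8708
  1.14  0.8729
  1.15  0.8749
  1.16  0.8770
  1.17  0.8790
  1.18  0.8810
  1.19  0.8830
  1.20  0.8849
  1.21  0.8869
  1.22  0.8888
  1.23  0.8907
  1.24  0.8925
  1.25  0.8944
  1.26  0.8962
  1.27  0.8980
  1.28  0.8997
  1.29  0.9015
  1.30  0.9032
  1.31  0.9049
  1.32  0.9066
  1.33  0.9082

σ√T = 0.17 × 1.1180 = 0.1901
ln(S/K) + (r + σ²/2)T = ln(360/320) + (0.086 + 0.17²/2)·1.25 = 0.1178 + 0.1256 = 0.2433
d₁ = 0.2433 / 0.1901 = 1.2803 → 1.28
d₂ = d₁ − σ√T = 1.2803 − 0.1901 = 1.0903 → 1.09
e^(−rT) = e^(−0.086·1.25) = 0.8981
N(d₁) = N(1.28) = 0.8997;  N(d₂) = N(1.09) = 0.8621
C = 360·0.8997 − 320·0.8981·0.8621 = 323.8920 − 247.7606 = 76.1314

$76.13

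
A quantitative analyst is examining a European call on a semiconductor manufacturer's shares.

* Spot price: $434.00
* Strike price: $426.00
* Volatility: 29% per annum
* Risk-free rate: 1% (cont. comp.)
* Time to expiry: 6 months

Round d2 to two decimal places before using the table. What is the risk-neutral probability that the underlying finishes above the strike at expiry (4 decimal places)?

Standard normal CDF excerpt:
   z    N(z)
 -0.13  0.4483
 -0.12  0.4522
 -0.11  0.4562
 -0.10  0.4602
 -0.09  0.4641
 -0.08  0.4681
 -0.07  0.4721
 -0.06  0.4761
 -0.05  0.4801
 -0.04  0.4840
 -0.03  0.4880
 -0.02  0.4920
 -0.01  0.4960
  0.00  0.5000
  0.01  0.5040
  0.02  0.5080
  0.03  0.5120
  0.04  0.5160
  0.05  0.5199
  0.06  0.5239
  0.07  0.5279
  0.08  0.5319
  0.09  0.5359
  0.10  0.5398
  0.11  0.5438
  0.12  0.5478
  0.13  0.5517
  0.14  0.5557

0.5040

σ√T = 0.29·√0.5 = 0.2051
d₁ = [ln(434/426) + (0.01 + ½·0.29²)·0.5] / (σ√T) = (0.0186 + 0.0260) / 0.2051 = 0.2176 which rounds to 0.22
d₂ = 0.2176 − 0.2051 = 0.0126 which rounds to 0.01
Pr(exercise) under Q = N(d₂) = 0.5040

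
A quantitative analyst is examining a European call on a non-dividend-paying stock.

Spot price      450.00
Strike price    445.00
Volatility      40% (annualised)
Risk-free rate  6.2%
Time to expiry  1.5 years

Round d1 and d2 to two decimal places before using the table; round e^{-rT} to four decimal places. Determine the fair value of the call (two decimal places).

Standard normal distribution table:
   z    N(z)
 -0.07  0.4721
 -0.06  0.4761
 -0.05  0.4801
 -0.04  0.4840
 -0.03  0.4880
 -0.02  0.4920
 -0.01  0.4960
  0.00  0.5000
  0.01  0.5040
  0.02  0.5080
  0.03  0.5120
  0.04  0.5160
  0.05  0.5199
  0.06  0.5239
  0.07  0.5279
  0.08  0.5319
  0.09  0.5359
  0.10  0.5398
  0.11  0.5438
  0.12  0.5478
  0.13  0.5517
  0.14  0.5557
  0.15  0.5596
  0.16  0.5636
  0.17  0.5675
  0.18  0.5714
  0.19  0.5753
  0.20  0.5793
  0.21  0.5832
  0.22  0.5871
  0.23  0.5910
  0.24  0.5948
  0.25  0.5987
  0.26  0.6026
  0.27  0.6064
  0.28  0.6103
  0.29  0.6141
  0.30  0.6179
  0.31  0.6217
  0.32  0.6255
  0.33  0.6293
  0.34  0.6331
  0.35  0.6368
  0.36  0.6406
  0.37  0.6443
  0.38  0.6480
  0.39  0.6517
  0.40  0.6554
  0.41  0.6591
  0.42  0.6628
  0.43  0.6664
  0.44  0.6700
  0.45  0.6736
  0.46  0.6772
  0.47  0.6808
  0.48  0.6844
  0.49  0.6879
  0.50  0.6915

106.86

σ√T = 0.4·√1.5 = 0.4899
d₁ = [ln(450/445) + (0.062 + ½·0.4²)·1.5] / (σ√T) = (0.0112 + 0.2130) / 0.4899 = 0.4576 → 0.46
d₂ = 0.4576 − 0.4899 = -0.0323 → -0.03
e^(−rT) = e^(−0.062·1.5) = 0.9112
C = 450·N(0.46) − 445·0.9112·N(-0.03) = 450·0.6772 − 445·0.9112·0.4880 = 304.7400 − 197.8762 = 106.8638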